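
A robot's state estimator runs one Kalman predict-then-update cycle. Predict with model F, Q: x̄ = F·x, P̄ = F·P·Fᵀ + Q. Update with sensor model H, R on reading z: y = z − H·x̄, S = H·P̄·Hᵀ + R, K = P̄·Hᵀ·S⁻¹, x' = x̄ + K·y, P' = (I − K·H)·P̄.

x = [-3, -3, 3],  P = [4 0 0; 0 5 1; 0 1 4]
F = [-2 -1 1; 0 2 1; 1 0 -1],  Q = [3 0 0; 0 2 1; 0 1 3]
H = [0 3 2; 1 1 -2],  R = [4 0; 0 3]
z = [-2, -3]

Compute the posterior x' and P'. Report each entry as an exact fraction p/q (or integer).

x' = [49908/39665, -12136/7933, 43997/39665]
P' = [247037/39665 -11938/7933 75423/39665; -11938/7933 6300/7933 -4832/7933; 75423/39665 -4832/7933 40642/39665]

x̄ = F·x = [12, -3, -6]
P̄ = F·P·Fᵀ + Q = [26 -5 -11; -5 30 -5; -11 -5 11]
y = z − H·x̄ = [19, -24]
S = H·P̄·Hᵀ + R = [258 29; 29 157]
K = P̄·Hᵀ·S⁻¹ = [-7056/39665 12167/39665; 2309/7933 1342/7933; 2201/39665 -10007/39665]
x' = x̄ + K·y = [49908/39665, -12136/7933, 43997/39665]
P' = (I − K·H)·P̄ = [247037/39665 -11938/7933 75423/39665; -11938/7933 6300/7933 -4832/7933; 75423/39665 -4832/7933 40642/39665]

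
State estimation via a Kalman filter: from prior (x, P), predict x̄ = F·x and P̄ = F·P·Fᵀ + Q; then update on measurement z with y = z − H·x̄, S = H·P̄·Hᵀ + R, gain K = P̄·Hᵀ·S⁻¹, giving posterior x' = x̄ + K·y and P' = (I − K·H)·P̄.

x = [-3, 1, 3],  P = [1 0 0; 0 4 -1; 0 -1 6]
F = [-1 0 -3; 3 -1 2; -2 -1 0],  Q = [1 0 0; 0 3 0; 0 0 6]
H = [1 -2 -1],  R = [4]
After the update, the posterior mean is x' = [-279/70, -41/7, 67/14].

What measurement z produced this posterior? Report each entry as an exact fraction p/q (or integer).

x̄ = F·x = [-6, -4, 5]
P̄ = F·P·Fᵀ + Q = [56 -42 -1; -42 44 0; -1 0 14]
S = H·P̄·Hᵀ + R = [420]
K = P̄·Hᵀ·S⁻¹ = [47/140; -13/42; -1/28]
x' − x̄ = [141/70, -13/7, -3/14] = K·y
y = (KᵀK)⁻¹·Kᵀ·(x' − x̄) = [6]
z = y + H·x̄ = [6] + [-3] = [3]

z = [3]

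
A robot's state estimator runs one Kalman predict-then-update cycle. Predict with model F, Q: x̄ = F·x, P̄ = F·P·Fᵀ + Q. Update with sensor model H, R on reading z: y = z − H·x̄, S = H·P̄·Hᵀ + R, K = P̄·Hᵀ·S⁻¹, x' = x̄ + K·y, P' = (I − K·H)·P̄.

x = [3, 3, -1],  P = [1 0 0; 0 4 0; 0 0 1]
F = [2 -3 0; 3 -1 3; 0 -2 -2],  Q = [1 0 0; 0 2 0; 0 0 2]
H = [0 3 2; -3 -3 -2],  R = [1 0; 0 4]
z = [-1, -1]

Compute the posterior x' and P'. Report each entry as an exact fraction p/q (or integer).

x' = [3866/10007, 6601/30021, -20746/30021]
P' = [5128/10007 -4336/10007 5050/10007; -4336/10007 104356/30021 -147850/30021; 5050/10007 -147850/30021 215926/30021]

x̄ = F·x = [-3, 3, -4]
P̄ = F·P·Fᵀ + Q = [41 18 24; 18 24 2; 24 2 22]
y = z − H·x̄ = [-2, -9]
S = H·P̄·Hᵀ + R = [329 -634; -634 1313]
K = P̄·Hᵀ·S⁻¹ = [-2908/10007 -3119/10007; 17368/30021 5414/30021; -11698/30021 -8438/30021]
x' = x̄ + K·y = [3866/10007, 6601/30021, -20746/30021]
P' = (I − K·H)·P̄ = [5128/10007 -4336/10007 5050/10007; -4336/10007 104356/30021 -147850/30021; 5050/10007 -147850/30021 215926/30021]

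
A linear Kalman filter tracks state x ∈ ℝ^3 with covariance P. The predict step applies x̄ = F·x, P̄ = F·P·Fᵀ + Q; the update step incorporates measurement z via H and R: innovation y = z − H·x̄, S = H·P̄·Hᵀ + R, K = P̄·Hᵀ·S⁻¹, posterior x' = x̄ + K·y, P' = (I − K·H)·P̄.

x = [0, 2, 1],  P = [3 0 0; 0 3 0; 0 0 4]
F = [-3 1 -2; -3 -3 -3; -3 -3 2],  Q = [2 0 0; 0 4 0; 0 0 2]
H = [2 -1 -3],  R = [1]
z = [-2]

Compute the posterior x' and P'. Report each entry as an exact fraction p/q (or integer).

x̄ = F·x = [0, -9, -4]
P̄ = F·P·Fᵀ + Q = [48 42 2; 42 94 30; 2 30 72]
y = z − H·x̄ = [-23]
S = H·P̄·Hᵀ + R = [923]
K = P̄·Hᵀ·S⁻¹ = [48/923; -100/923; -242/923]
x' = x̄ + K·y = [-1104/923, -6007/923, 1874/923]
P' = (I − K·H)·P̄ = [42000/923 43566/923 13462/923; 43566/923 76762/923 3490/923; 13462/923 3490/923 7892/923]

x' = [-1104/923, -6007/923, 1874/923]
P' = [42000/923 43566/923 13462/923; 43566/923 76762/923 3490/923; 13462/923 3490/923 7892/923]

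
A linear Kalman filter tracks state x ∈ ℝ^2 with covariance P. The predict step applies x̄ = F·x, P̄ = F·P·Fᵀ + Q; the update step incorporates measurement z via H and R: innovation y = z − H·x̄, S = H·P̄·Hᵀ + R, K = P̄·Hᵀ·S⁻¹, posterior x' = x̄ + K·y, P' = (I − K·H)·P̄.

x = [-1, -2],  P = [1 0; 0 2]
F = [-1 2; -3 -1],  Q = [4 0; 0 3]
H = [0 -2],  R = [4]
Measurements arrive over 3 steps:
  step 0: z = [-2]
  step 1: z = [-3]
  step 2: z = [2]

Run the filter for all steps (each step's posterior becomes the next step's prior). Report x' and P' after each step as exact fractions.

step 0: x̄ = F·x = [-3, 5]
step 0: P̄ = F·P·Fᵀ + Q = [13 -1; -1 14]
step 0: y = z − H·x̄ = [8]
step 0: S = H·P̄·Hᵀ + R = [60]
step 0: K = P̄·Hᵀ·S⁻¹ = [1/30; -7/15]
step 0: x' = x̄ + K·y = [-41/15, 19/15]
step 0: P' = (I − K·H)·P̄ = [194/15 -1/15; -1/15 14/15]
step 1: x̄ = F·x = [79/15, 104/15]
step 1: P̄ = F·P·Fᵀ + Q = [314/15 559/15; 559/15 1799/15]
step 1: y = z − H·x̄ = [163/15]
step 1: S = H·P̄·Hᵀ + R = [7256/15]
step 1: K = P̄·Hᵀ·S⁻¹ = [-559/3628; -1799/3628]
step 1: x' = x̄ + K·y = [13033/3628, 5605/3628]
step 1: P' = (I − K·H)·P̄ = [17141/1814 559/1814; 559/1814 1799/1814]
step 2: x̄ = F·x = [-1823/3628, -11176/907]
step 2: P̄ = F·P·Fᵀ + Q = [29357/1814 22515/907; 22515/907 82432/907]
step 2: y = z − H·x̄ = [-20538/907]
step 2: S = H·P̄·Hᵀ + R = [333356/907]
step 2: K = P̄·Hᵀ·S⁻¹ = [-22515/166678; -41216/83339]
step 2: x' = x̄ + K·y = [852149/333356, -93608/83339]
step 2: P' = (I − K·H)·P̄ = [1579639/166678 22515/83339; 22515/83339 82432/83339]

step 0: x' = [-41/15, 19/15], P' = [194/15 -1/15; -1/15 14/15]
step 1: x' = [13033/3628, 5605/3628], P' = [17141/1814 559/1814; 559/1814 1799/1814]
step 2: x' = [852149/333356, -93608/83339], P' = [1579639/166678 22515/83339; 22515/83339 82432/83339]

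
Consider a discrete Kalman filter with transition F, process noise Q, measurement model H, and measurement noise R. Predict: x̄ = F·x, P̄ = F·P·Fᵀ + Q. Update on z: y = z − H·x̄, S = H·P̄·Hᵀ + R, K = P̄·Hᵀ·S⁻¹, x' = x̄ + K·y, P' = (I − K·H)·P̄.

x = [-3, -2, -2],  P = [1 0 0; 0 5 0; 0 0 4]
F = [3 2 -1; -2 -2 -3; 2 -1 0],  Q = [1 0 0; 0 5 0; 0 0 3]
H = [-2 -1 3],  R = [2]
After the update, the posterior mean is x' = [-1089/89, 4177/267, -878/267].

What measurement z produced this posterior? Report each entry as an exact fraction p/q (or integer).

z = [-1]

x̄ = F·x = [-11, 16, -4]
P̄ = F·P·Fᵀ + Q = [34 -14 -4; -14 65 6; -4 6 12]
S = H·P̄·Hᵀ + R = [267]
K = P̄·Hᵀ·S⁻¹ = [-22/89; -19/267; 38/267]
x' − x̄ = [-110/89, -95/267, 190/267] = K·y
y = (KᵀK)⁻¹·Kᵀ·(x' − x̄) = [5]
z = y + H·x̄ = [5] + [-6] = [-1]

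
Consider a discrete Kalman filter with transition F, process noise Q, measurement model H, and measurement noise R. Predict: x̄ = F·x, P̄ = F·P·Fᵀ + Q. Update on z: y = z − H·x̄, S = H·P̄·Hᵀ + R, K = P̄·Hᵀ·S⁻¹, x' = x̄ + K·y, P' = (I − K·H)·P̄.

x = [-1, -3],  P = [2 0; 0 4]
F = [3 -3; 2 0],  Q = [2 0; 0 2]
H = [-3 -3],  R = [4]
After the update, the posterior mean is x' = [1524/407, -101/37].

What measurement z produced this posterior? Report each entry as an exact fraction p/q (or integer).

x̄ = F·x = [6, -2]
P̄ = F·P·Fᵀ + Q = [56 12; 12 10]
S = H·P̄·Hᵀ + R = [814]
K = P̄·Hᵀ·S⁻¹ = [-102/407; -3/37]
x' − x̄ = [-918/407, -27/37] = K·y
y = (KᵀK)⁻¹·Kᵀ·(x' − x̄) = [9]
z = y + H·x̄ = [9] + [-12] = [-3]

z = [-3]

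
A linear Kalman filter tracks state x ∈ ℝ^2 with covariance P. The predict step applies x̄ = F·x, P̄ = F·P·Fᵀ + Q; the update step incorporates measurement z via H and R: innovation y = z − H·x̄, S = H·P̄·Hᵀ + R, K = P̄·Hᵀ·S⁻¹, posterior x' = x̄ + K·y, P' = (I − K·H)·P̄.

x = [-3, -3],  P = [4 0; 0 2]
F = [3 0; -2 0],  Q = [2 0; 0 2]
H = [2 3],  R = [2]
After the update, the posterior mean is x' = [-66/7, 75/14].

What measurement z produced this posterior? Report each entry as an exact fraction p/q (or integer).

z = [-3]

x̄ = F·x = [-9, 6]
P̄ = F·P·Fᵀ + Q = [38 -24; -24 18]
S = H·P̄·Hᵀ + R = [28]
K = P̄·Hᵀ·S⁻¹ = [1/7; 3/14]
x' − x̄ = [-3/7, -9/14] = K·y
y = (KᵀK)⁻¹·Kᵀ·(x' − x̄) = [-3]
z = y + H·x̄ = [-3] + [0] = [-3]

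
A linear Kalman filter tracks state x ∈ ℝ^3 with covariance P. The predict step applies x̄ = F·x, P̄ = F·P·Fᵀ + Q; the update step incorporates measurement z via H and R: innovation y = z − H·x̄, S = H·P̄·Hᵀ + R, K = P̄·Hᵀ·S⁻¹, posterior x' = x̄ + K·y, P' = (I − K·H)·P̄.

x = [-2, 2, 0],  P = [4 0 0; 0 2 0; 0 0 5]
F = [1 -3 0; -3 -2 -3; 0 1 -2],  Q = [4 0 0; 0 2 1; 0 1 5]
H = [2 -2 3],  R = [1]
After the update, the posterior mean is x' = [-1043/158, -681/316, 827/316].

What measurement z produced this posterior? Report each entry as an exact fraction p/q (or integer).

z = [-1]

x̄ = F·x = [-8, 2, 2]
P̄ = F·P·Fᵀ + Q = [26 0 -6; 0 91 27; -6 27 27]
S = H·P̄·Hᵀ + R = [316]
K = P̄·Hᵀ·S⁻¹ = [17/158; -101/316; 15/316]
x' − x̄ = [221/158, -1313/316, 195/316] = K·y
y = (KᵀK)⁻¹·Kᵀ·(x' − x̄) = [13]
z = y + H·x̄ = [13] + [-14] = [-1]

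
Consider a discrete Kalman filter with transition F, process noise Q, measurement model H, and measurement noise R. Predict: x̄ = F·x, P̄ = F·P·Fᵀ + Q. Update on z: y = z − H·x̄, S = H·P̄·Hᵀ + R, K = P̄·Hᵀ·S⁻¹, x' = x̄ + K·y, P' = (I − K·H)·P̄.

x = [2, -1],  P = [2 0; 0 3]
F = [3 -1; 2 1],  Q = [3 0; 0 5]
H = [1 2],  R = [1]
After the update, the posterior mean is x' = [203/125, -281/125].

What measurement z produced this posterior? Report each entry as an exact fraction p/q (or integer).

x̄ = F·x = [7, 3]
P̄ = F·P·Fᵀ + Q = [24 9; 9 16]
S = H·P̄·Hᵀ + R = [125]
K = P̄·Hᵀ·S⁻¹ = [42/125; 41/125]
x' − x̄ = [-672/125, -656/125] = K·y
y = (KᵀK)⁻¹·Kᵀ·(x' − x̄) = [-16]
z = y + H·x̄ = [-16] + [13] = [-3]

z = [-3]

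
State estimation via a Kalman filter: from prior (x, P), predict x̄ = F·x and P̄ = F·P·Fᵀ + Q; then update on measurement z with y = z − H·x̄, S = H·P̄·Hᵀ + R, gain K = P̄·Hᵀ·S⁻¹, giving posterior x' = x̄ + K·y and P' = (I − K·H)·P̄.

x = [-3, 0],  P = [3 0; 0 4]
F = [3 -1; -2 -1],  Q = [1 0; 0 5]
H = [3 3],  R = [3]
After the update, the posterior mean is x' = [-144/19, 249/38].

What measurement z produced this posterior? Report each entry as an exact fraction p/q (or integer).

z = [-3]

x̄ = F·x = [-9, 6]
P̄ = F·P·Fᵀ + Q = [32 -14; -14 21]
S = H·P̄·Hᵀ + R = [228]
K = P̄·Hᵀ·S⁻¹ = [9/38; 7/76]
x' − x̄ = [27/19, 21/38] = K·y
y = (KᵀK)⁻¹·Kᵀ·(x' − x̄) = [6]
z = y + H·x̄ = [6] + [-9] = [-3]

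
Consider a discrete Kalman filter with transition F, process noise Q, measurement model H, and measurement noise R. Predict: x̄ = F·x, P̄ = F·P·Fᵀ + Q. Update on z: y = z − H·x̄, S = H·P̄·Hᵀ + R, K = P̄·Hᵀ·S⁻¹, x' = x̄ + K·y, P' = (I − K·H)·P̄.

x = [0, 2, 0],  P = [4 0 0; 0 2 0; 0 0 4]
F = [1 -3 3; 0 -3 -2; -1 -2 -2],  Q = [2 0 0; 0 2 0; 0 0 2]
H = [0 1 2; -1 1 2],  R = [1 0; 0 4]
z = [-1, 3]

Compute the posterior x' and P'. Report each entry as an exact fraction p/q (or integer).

x̄ = F·x = [-6, -6, -4]
P̄ = F·P·Fᵀ + Q = [60 -6 -16; -6 36 28; -16 28 30]
y = z − H·x̄ = [13, 11]
S = H·P̄·Hᵀ + R = [269 306; 306 408]
K = P̄·Hᵀ·S⁻¹ = [71/79 -7367/8058; 37/79 -895/8058; 20/79 262/4029]
x' = x̄ + K·y = [-35239/8058, -9131/8058, 26/4029]
P' = (I − K·H)·P̄ = [18355/4029 3677/4029 -28/4029; 3677/4029 15295/4029 -6704/4029; -28/4029 -6704/4029 3862/4029]

x' = [-35239/8058, -9131/8058, 26/4029]
P' = [18355/4029 3677/4029 -28/4029; 3677/4029 15295/4029 -6704/4029; -28/4029 -6704/4029 3862/4029]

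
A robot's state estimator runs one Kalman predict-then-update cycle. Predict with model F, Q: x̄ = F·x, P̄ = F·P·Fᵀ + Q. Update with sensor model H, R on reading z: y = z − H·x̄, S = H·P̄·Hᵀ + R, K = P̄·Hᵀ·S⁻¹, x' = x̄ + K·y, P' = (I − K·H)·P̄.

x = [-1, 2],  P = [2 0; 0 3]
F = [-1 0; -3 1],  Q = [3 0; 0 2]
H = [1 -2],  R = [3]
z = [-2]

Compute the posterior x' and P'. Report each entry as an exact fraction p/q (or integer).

x̄ = F·x = [1, 5]
P̄ = F·P·Fᵀ + Q = [5 6; 6 23]
y = z − H·x̄ = [7]
S = H·P̄·Hᵀ + R = [76]
K = P̄·Hᵀ·S⁻¹ = [-7/76; -10/19]
x' = x̄ + K·y = [27/76, 25/19]
P' = (I − K·H)·P̄ = [331/76 44/19; 44/19 37/19]

x' = [27/76, 25/19]
P' = [331/76 44/19; 44/19 37/19]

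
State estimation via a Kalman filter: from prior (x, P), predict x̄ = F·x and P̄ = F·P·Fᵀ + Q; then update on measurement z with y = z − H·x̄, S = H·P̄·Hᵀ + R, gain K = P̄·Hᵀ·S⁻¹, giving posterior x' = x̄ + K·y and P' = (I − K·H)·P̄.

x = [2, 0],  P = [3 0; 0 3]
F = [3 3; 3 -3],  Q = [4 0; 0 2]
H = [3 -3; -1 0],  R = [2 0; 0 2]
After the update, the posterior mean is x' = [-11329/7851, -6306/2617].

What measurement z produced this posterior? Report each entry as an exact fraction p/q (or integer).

z = [3, 2]

x̄ = F·x = [6, 6]
P̄ = F·P·Fᵀ + Q = [58 0; 0 56]
S = H·P̄·Hᵀ + R = [1028 -174; -174 60]
K = P̄·Hᵀ·S⁻¹ = [29/2617 -7337/7851; -840/2617 -2436/2617]
x' − x̄ = [-58435/7851, -22008/2617] = K·y
y = (KᵀK)⁻¹·Kᵀ·(x' − x̄) = [3, 8]
z = y + H·x̄ = [3, 8] + [0, -6] = [3, 2]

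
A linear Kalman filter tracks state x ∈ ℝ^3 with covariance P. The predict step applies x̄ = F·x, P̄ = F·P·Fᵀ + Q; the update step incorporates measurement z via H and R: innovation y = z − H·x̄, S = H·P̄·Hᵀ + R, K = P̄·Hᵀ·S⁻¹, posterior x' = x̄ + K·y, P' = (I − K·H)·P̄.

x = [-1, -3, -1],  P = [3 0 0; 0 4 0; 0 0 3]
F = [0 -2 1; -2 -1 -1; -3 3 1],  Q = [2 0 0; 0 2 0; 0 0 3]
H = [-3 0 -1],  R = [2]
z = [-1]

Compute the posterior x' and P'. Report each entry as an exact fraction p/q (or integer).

x' = [188/67, 339/67, -490/67]
P' = [525/67 -43/67 -1533/67; -43/67 1245/67 147/67; -1533/67 147/67 4605/67]

x̄ = F·x = [5, 6, -7]
P̄ = F·P·Fᵀ + Q = [21 5 -21; 5 21 3; -21 3 69]
y = z − H·x̄ = [7]
S = H·P̄·Hᵀ + R = [134]
K = P̄·Hᵀ·S⁻¹ = [-21/67; -9/67; -3/67]
x' = x̄ + K·y = [188/67, 339/67, -490/67]
P' = (I − K·H)·P̄ = [525/67 -43/67 -1533/67; -43/67 1245/67 147/67; -1533/67 147/67 4605/67]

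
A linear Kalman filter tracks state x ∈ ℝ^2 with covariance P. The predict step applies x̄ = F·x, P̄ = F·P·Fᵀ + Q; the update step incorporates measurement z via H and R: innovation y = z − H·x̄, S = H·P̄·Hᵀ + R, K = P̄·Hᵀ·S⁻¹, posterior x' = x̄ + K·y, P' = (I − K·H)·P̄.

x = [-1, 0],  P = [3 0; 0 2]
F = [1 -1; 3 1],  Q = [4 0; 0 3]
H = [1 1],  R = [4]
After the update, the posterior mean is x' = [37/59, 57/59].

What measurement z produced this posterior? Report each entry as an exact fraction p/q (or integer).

z = [2]

x̄ = F·x = [-1, -3]
P̄ = F·P·Fᵀ + Q = [9 7; 7 32]
S = H·P̄·Hᵀ + R = [59]
K = P̄·Hᵀ·S⁻¹ = [16/59; 39/59]
x' − x̄ = [96/59, 234/59] = K·y
y = (KᵀK)⁻¹·Kᵀ·(x' − x̄) = [6]
z = y + H·x̄ = [6] + [-4] = [2]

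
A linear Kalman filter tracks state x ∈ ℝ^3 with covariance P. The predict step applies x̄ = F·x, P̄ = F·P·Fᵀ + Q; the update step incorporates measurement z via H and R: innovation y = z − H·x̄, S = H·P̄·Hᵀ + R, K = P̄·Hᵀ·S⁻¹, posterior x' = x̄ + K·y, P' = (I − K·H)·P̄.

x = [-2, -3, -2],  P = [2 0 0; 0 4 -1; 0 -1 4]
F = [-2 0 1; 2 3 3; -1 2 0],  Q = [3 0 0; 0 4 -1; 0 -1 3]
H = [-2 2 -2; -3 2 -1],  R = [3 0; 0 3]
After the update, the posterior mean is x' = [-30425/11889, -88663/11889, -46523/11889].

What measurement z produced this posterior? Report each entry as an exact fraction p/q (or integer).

z = [-2, -3]

x̄ = F·x = [2, -19, -4]
P̄ = F·P·Fᵀ + Q = [15 1 2; 1 66 13; 2 13 21]
S = H·P̄·Hᵀ + R = [315 324; 324 371]
K = P̄·Hᵀ·S⁻¹ = [2708/11889 -423/1321; 1000/11889 316/1321; -7096/11889 685/1321]
x' − x̄ = [-54203/11889, 137228/11889, 1033/11889] = K·y
y = (KᵀK)⁻¹·Kᵀ·(x' − x̄) = [32, 37]
z = y + H·x̄ = [32, 37] + [-34, -40] = [-2, -3]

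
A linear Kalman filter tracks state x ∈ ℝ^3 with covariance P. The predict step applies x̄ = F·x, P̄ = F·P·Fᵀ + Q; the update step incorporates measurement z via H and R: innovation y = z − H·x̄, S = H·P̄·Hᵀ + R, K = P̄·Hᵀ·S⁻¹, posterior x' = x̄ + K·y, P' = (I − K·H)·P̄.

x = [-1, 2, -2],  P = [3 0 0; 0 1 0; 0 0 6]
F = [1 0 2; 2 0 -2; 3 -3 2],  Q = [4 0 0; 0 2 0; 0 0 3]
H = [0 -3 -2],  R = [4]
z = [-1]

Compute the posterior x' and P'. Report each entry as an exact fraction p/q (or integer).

x' = [-1189/263, 1597/263, -2285/263]
P' = [8081/263 -5346/263 8031/263; -5346/263 4792/263 -7086/263; 8031/263 -7086/263 10737/263]

x̄ = F·x = [-5, 2, -13]
P̄ = F·P·Fᵀ + Q = [31 -18 33; -18 38 -6; 33 -6 63]
y = z − H·x̄ = [-21]
S = H·P̄·Hᵀ + R = [526]
K = P̄·Hᵀ·S⁻¹ = [-6/263; -51/263; -54/263]
x' = x̄ + K·y = [-1189/263, 1597/263, -2285/263]
P' = (I − K·H)·P̄ = [8081/263 -5346/263 8031/263; -5346/263 4792/263 -7086/263; 8031/263 -7086/263 10737/263]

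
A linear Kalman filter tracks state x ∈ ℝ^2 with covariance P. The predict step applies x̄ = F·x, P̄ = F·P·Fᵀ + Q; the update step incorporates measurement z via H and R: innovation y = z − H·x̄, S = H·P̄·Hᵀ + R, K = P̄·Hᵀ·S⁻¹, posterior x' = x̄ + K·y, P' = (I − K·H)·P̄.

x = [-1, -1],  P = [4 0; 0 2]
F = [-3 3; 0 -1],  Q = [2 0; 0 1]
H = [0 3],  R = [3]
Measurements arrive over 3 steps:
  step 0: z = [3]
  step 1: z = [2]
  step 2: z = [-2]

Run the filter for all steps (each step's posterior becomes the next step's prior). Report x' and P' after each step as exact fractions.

step 0: x' = [0, 1], P' = [226/5 -3/5; -3/5 3/10]
step 1: x' = [12/49, 16/49], P' = [20474/49 -27/49; -27/49 13/49]
step 2: x' = [36/47, -28/47], P' = [177241/47 -24/47; -24/47 62/235]

step 0: x̄ = F·x = [0, 1]
step 0: P̄ = F·P·Fᵀ + Q = [56 -6; -6 3]
step 0: y = z − H·x̄ = [0]
step 0: S = H·P̄·Hᵀ + R = [30]
step 0: K = P̄·Hᵀ·S⁻¹ = [-3/5; 3/10]
step 0: x' = x̄ + K·y = [0, 1]
step 0: P' = (I − K·H)·P̄ = [226/5 -3/5; -3/5 3/10]
step 1: x̄ = F·x = [3, -1]
step 1: P̄ = F·P·Fᵀ + Q = [4223/10 -27/10; -27/10 13/10]
step 1: y = z − H·x̄ = [5]
step 1: S = H·P̄·Hᵀ + R = [147/10]
step 1: K = P̄·Hᵀ·S⁻¹ = [-27/49; 13/49]
step 1: x' = x̄ + K·y = [12/49, 16/49]
step 1: P' = (I − K·H)·P̄ = [20474/49 -27/49; -27/49 13/49]
step 2: x̄ = F·x = [12/49, -16/49]
step 2: P̄ = F·P·Fᵀ + Q = [184967/49 -120/49; -120/49 62/49]
step 2: y = z − H·x̄ = [-50/49]
step 2: S = H·P̄·Hᵀ + R = [705/49]
step 2: K = P̄·Hᵀ·S⁻¹ = [-24/47; 62/235]
step 2: x' = x̄ + K·y = [36/47, -28/47]
step 2: P' = (I − K·H)·P̄ = [177241/47 -24/47; -24/47 62/235]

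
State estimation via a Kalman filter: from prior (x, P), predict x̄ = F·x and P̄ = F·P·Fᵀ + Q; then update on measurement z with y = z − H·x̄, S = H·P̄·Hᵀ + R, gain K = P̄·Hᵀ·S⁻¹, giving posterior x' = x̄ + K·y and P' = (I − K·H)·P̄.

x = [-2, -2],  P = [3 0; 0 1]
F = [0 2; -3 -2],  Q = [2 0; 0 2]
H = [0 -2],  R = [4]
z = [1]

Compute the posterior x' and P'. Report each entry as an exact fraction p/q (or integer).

x' = [-47/17, -13/68]
P' = [94/17 -2/17; -2/17 33/34]

x̄ = F·x = [-4, 10]
P̄ = F·P·Fᵀ + Q = [6 -4; -4 33]
y = z − H·x̄ = [21]
S = H·P̄·Hᵀ + R = [136]
K = P̄·Hᵀ·S⁻¹ = [1/17; -33/68]
x' = x̄ + K·y = [-47/17, -13/68]
P' = (I − K·H)·P̄ = [94/17 -2/17; -2/17 33/34]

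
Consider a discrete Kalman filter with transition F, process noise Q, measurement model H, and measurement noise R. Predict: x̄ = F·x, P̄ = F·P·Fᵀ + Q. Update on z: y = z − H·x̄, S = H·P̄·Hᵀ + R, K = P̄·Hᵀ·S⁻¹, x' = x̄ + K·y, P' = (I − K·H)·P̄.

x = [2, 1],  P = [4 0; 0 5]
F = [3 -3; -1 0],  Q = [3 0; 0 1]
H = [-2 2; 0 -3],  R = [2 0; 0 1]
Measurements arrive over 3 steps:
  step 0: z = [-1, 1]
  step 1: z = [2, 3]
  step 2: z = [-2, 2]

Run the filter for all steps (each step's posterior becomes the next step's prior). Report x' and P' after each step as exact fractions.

step 0: x̄ = F·x = [3, -2]
step 0: P̄ = F·P·Fᵀ + Q = [84 -12; -12 5]
step 0: y = z − H·x̄ = [9, -5]
step 0: S = H·P̄·Hᵀ + R = [454 -102; -102 46]
step 0: K = P̄·Hᵀ·S⁻¹ = [-129/262 -81/262; 17/5240 -1671/5240]
step 0: x' = x̄ + K·y = [15/131, -493/1310]
step 0: P' = (I − K·H)·P̄ = [78/131 27/262; 27/262 557/5240]
step 1: x̄ = F·x = [1929/1310, -15/131]
step 1: P̄ = F·P·Fᵀ + Q = [39093/5240 -387/262; -387/262 209/131]
step 1: y = z − H·x̄ = [3389/655, 348/131]
step 1: S = H·P̄·Hᵀ + R = [65553/1310 -2415/131; -2415/131 2012/131]
step 1: K = P̄·Hᵀ·S⁻¹ = [-84211/187202 -47067/187202; 4025/280803 -55117/187202]
step 1: x' = x̄ + K·y = [-142543/93601, -230954/280803]
step 1: P' = (I − K·H)·P̄ = [49950/93601 15689/187202; 15689/187202 55117/561606]
step 2: x̄ = F·x = [-196675/93601, 142543/93601]
step 2: P̄ = F·P·Fᵀ + Q = [1343655/187202 -252633/187202; -252633/187202 143551/93601]
step 2: y = z − H·x̄ = [-865638/93601, 614831/93601]
step 2: S = H·P̄·Hᵀ + R = [4459248/93601 -1619205/93601; -1619205/93601 1385560/93601]
step 2: K = P̄·Hᵀ·S⁻¹ = [-2276551/5066514 -1062296/4222095; 107947/7599771 -3726623/12666285]
step 2: x' = x̄ + K·y = [1695614/4222095, -6853468/12666285]
step 2: P' = (I − K·H)·P̄ = [4502449/8444190 1062296/12666285; 1062296/12666285 3726623/37998855]

step 0: x' = [15/131, -493/1310], P' = [78/131 27/262; 27/262 557/5240]
step 1: x' = [-142543/93601, -230954/280803], P' = [49950/93601 15689/187202; 15689/187202 55117/561606]
step 2: x' = [1695614/4222095, -6853468/12666285], P' = [4502449/8444190 1062296/12666285; 1062296/12666285 3726623/37998855]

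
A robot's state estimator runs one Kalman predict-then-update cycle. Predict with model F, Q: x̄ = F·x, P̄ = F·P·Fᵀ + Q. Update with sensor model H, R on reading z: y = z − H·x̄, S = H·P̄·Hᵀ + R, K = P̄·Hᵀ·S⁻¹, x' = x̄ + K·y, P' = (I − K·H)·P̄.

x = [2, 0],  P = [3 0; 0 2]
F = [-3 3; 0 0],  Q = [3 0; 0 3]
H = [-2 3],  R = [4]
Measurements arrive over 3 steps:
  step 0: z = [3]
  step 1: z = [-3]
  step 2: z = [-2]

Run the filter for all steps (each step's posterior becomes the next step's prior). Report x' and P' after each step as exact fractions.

step 0: x' = [-474/223, -81/223], P' = [1488/223 864/223; 864/223 588/223]
step 1: x' = [59355/22117, 15201/22117], P' = [117831/22117 68418/22117; 68418/22117 48288/22117]
step 2: x' = [-2786730/2005219, -2782422/2005219], P' = [10226838/2005219 5938164/2005219; 5938164/2005219 4224180/2005219]

step 0: x̄ = F·x = [-6, 0]
step 0: P̄ = F·P·Fᵀ + Q = [48 0; 0 3]
step 0: y = z − H·x̄ = [-9]
step 0: S = H·P̄·Hᵀ + R = [223]
step 0: K = P̄·Hᵀ·S⁻¹ = [-96/223; 9/223]
step 0: x' = x̄ + K·y = [-474/223, -81/223]
step 0: P' = (I − K·H)·P̄ = [1488/223 864/223; 864/223 588/223]
step 1: x̄ = F·x = [1179/223, 0]
step 1: P̄ = F·P·Fᵀ + Q = [3801/223 0; 0 3]
step 1: y = z − H·x̄ = [1689/223]
step 1: S = H·P̄·Hᵀ + R = [22117/223]
step 1: K = P̄·Hᵀ·S⁻¹ = [-7602/22117; 2007/22117]
step 1: x' = x̄ + K·y = [59355/22117, 15201/22117]
step 1: P' = (I − K·H)·P̄ = [117831/22117 68418/22117; 68418/22117 48288/22117]
step 2: x̄ = F·x = [-132462/22117, 0]
step 2: P̄ = F·P·Fᵀ + Q = [329898/22117 0; 0 3]
step 2: y = z − H·x̄ = [-309158/22117]
step 2: S = H·P̄·Hᵀ + R = [2005219/22117]
step 2: K = P̄·Hᵀ·S⁻¹ = [-659796/2005219; 199053/2005219]
step 2: x' = x̄ + K·y = [-2786730/2005219, -2782422/2005219]
step 2: P' = (I − K·H)·P̄ = [10226838/2005219 5938164/2005219; 5938164/2005219 4224180/2005219]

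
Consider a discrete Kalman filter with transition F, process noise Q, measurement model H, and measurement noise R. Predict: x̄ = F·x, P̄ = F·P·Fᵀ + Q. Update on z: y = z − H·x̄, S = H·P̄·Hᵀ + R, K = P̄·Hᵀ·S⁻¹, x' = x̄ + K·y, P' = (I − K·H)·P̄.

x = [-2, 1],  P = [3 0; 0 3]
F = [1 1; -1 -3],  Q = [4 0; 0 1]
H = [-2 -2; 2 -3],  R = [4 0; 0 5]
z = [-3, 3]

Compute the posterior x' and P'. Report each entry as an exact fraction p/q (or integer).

x' = [5749/4703, -909/9406]
P' = [2374/4703 106/4703; 106/4703 1649/4703]

x̄ = F·x = [-1, -1]
P̄ = F·P·Fᵀ + Q = [10 -12; -12 31]
y = z − H·x̄ = [-7, 2]
S = H·P̄·Hᵀ + R = [72 122; 122 468]
K = P̄·Hᵀ·S⁻¹ = [-1240/4703 886/4703; -1755/9406 -947/4703]
x' = x̄ + K·y = [5749/4703, -909/9406]
P' = (I − K·H)·P̄ = [2374/4703 106/4703; 106/4703 1649/4703]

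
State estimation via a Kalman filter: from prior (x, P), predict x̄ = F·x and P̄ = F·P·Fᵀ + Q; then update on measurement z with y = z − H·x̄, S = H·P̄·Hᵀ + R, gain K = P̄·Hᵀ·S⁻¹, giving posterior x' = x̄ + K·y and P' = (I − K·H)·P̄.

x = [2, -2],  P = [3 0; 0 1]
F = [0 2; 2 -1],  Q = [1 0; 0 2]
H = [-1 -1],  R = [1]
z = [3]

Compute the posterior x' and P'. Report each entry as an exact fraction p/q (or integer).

x̄ = F·x = [-4, 6]
P̄ = F·P·Fᵀ + Q = [5 -2; -2 15]
y = z − H·x̄ = [5]
S = H·P̄·Hᵀ + R = [17]
K = P̄·Hᵀ·S⁻¹ = [-3/17; -13/17]
x' = x̄ + K·y = [-83/17, 37/17]
P' = (I − K·H)·P̄ = [76/17 -73/17; -73/17 86/17]

x' = [-83/17, 37/17]
P' = [76/17 -73/17; -73/17 86/17]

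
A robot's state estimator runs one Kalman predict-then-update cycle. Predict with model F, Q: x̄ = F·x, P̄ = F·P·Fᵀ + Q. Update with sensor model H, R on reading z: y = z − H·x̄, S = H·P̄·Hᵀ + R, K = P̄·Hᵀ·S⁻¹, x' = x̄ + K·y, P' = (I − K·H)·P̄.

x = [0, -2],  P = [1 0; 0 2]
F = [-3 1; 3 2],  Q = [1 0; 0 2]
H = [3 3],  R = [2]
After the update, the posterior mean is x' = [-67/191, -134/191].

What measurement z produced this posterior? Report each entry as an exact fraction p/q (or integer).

x̄ = F·x = [-2, -4]
P̄ = F·P·Fᵀ + Q = [12 -5; -5 19]
S = H·P̄·Hᵀ + R = [191]
K = P̄·Hᵀ·S⁻¹ = [21/191; 42/191]
x' − x̄ = [315/191, 630/191] = K·y
y = (KᵀK)⁻¹·Kᵀ·(x' − x̄) = [15]
z = y + H·x̄ = [15] + [-18] = [-3]

z = [-3]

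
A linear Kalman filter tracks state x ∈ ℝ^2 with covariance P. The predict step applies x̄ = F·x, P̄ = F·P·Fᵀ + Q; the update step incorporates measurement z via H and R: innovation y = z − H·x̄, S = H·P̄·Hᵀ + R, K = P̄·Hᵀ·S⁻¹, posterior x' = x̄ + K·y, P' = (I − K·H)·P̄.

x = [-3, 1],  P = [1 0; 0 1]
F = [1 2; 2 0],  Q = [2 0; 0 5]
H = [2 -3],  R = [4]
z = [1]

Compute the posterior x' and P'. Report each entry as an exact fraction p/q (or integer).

x' = [-209/89, -189/89]
P' = [559/89 362/89; 362/89 272/89]

x̄ = F·x = [-1, -6]
P̄ = F·P·Fᵀ + Q = [7 2; 2 9]
y = z − H·x̄ = [-15]
S = H·P̄·Hᵀ + R = [89]
K = P̄·Hᵀ·S⁻¹ = [8/89; -23/89]
x' = x̄ + K·y = [-209/89, -189/89]
P' = (I − K·H)·P̄ = [559/89 362/89; 362/89 272/89]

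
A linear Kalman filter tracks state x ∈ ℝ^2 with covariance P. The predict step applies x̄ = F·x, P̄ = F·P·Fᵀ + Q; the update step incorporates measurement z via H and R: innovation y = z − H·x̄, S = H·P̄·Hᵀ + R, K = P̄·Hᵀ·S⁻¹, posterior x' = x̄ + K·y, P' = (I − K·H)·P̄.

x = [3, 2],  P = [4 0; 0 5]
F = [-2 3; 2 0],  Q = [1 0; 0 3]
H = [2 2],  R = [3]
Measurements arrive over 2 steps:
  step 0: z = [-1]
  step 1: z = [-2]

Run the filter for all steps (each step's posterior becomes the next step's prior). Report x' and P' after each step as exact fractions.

step 0: x' = [-1196/199, 1116/199], P' = [3874/199 -3736/199; -3736/199 3745/199]
step 1: x' = [-17580/138601, -110380/138601], P' = [1873768/138601 -1704808/138601; -1704808/138601 1639351/138601]

step 0: x̄ = F·x = [0, 6]
step 0: P̄ = F·P·Fᵀ + Q = [62 -16; -16 19]
step 0: y = z − H·x̄ = [-13]
step 0: S = H·P̄·Hᵀ + R = [199]
step 0: K = P̄·Hᵀ·S⁻¹ = [92/199; 6/199]
step 0: x' = x̄ + K·y = [-1196/199, 1116/199]
step 0: P' = (I − K·H)·P̄ = [3874/199 -3736/199; -3736/199 3745/199]
step 1: x̄ = F·x = [5740/199, -2392/199]
step 1: P̄ = F·P·Fᵀ + Q = [94232/199 -37912/199; -37912/199 16093/199]
step 1: y = z − H·x̄ = [-7094/199]
step 1: S = H·P̄·Hᵀ + R = [138601/199]
step 1: K = P̄·Hᵀ·S⁻¹ = [112640/138601; -43638/138601]
step 1: x' = x̄ + K·y = [-17580/138601, -110380/138601]
step 1: P' = (I − K·H)·P̄ = [1873768/138601 -1704808/138601; -1704808/138601 1639351/138601]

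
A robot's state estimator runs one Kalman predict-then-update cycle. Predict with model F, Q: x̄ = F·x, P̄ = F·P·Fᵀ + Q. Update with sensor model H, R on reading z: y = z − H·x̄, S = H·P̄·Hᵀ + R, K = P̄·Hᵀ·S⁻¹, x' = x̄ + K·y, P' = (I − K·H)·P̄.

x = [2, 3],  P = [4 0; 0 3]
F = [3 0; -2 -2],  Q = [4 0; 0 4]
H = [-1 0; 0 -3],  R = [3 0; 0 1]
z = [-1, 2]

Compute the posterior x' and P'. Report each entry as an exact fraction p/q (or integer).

x̄ = F·x = [6, -10]
P̄ = F·P·Fᵀ + Q = [40 -24; -24 32]
y = z − H·x̄ = [5, -28]
S = H·P̄·Hᵀ + R = [43 -72; -72 289]
K = P̄·Hᵀ·S⁻¹ = [-6376/7243 216/7243; 24/7243 -2400/7243]
x' = x̄ + K·y = [5530/7243, -5110/7243]
P' = (I − K·H)·P̄ = [19128/7243 -72/7243; -72/7243 800/7243]

x' = [5530/7243, -5110/7243]
P' = [19128/7243 -72/7243; -72/7243 800/7243]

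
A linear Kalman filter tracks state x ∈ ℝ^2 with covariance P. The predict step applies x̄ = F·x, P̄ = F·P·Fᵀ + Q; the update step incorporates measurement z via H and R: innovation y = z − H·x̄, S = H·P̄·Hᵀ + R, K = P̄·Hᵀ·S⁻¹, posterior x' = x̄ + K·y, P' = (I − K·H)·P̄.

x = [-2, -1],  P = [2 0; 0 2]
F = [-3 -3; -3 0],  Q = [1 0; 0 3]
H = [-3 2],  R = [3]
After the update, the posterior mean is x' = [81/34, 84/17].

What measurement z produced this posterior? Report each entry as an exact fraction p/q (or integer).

x̄ = F·x = [9, 6]
P̄ = F·P·Fᵀ + Q = [37 18; 18 21]
S = H·P̄·Hᵀ + R = [204]
K = P̄·Hᵀ·S⁻¹ = [-25/68; -1/17]
x' − x̄ = [-225/34, -18/17] = K·y
y = (KᵀK)⁻¹·Kᵀ·(x' − x̄) = [18]
z = y + H·x̄ = [18] + [-15] = [3]

z = [3]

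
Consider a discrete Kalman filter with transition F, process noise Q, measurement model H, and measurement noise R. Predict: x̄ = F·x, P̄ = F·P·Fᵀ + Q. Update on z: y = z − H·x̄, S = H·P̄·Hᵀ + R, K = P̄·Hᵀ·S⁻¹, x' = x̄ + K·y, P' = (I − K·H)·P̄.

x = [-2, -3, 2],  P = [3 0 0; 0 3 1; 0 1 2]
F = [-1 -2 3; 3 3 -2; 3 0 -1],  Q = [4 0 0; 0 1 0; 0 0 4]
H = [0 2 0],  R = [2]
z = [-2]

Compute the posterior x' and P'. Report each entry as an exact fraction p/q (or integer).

x' = [506/103, -121/103, 184/103]
P' = [1223/103 -26/103 117/103; -26/103 51/103 28/103; 117/103 28/103 1831/103]

x̄ = F·x = [14, -19, -8]
P̄ = F·P·Fᵀ + Q = [25 -26 -13; -26 51 28; -13 28 33]
y = z − H·x̄ = [36]
S = H·P̄·Hᵀ + R = [206]
K = P̄·Hᵀ·S⁻¹ = [-26/103; 51/103; 28/103]
x' = x̄ + K·y = [506/103, -121/103, 184/103]
P' = (I − K·H)·P̄ = [1223/103 -26/103 117/103; -26/103 51/103 28/103; 117/103 28/103 1831/103]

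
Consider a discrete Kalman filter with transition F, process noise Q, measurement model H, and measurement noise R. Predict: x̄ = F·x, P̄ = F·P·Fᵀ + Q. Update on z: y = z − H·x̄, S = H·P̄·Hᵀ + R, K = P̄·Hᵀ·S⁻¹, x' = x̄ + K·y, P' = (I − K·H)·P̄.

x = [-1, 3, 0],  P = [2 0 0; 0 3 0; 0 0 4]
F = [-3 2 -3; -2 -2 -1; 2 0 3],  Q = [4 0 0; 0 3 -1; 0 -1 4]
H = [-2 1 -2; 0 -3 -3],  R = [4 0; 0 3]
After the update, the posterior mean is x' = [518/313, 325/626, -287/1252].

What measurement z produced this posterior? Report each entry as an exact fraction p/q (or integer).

x̄ = F·x = [9, -4, -2]
P̄ = F·P·Fᵀ + Q = [70 12 -48; 12 27 -21; -48 -21 48]
S = H·P̄·Hᵀ + R = [155 -72; -72 300]
K = P̄·Hᵀ·S⁻¹ = [-152/3443 1203/3443; 1017/3443 75/6886; -1011/3443 -4689/13772]
x' − x̄ = [-2299/313, 2829/626, 2217/1252] = K·y
y = (KᵀK)⁻¹·Kᵀ·(x' − x̄) = [16, -19]
z = y + H·x̄ = [16, -19] + [-18, 18] = [-2, -1]

z = [-2, -1]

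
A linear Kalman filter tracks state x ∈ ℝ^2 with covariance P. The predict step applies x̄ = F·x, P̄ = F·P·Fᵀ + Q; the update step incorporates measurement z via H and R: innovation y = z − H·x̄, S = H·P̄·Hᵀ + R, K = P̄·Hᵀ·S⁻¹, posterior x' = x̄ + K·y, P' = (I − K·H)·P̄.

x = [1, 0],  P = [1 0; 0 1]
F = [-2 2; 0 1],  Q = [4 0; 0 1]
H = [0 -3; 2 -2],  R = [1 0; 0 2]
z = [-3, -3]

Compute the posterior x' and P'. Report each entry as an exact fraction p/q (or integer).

x̄ = F·x = [-2, 0]
P̄ = F·P·Fᵀ + Q = [12 2; 2 2]
y = z − H·x̄ = [-3, 1]
S = H·P̄·Hᵀ + R = [19 0; 0 42]
K = P̄·Hᵀ·S⁻¹ = [-6/19 10/21; -6/19 0]
x' = x̄ + K·y = [-230/399, 18/19]
P' = (I − K·H)·P̄ = [232/399 2/19; 2/19 2/19]

x' = [-230/399, 18/19]
P' = [232/399 2/19; 2/19 2/19]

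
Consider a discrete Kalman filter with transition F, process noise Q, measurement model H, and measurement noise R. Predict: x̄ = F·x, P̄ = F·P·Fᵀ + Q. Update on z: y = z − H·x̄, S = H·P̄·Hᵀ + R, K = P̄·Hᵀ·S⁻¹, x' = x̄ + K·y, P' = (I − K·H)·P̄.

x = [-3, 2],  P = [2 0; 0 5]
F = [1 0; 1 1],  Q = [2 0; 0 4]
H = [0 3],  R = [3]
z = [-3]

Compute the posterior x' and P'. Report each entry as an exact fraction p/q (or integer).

x̄ = F·x = [-3, -1]
P̄ = F·P·Fᵀ + Q = [4 2; 2 11]
y = z − H·x̄ = [0]
S = H·P̄·Hᵀ + R = [102]
K = P̄·Hᵀ·S⁻¹ = [1/17; 11/34]
x' = x̄ + K·y = [-3, -1]
P' = (I − K·H)·P̄ = [62/17 1/17; 1/17 11/34]

x' = [-3, -1]
P' = [62/17 1/17; 1/17 11/34]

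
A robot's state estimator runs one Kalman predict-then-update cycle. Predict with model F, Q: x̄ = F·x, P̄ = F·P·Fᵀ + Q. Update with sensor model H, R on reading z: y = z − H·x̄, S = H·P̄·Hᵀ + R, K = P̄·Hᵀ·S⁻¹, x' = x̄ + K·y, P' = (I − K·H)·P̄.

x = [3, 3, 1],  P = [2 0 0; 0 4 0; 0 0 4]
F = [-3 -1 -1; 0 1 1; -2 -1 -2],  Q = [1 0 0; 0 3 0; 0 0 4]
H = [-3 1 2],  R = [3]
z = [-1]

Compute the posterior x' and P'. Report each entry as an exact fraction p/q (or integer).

x̄ = F·x = [-13, 4, -11]
P̄ = F·P·Fᵀ + Q = [27 -8 24; -8 11 -12; 24 -12 32]
y = z − H·x̄ = [-22]
S = H·P̄·Hᵀ + R = [97]
K = P̄·Hᵀ·S⁻¹ = [-41/97; 11/97; -20/97]
x' = x̄ + K·y = [-359/97, 146/97, -627/97]
P' = (I − K·H)·P̄ = [938/97 -325/97 1508/97; -325/97 946/97 -944/97; 1508/97 -944/97 2704/97]

x' = [-359/97, 146/97, -627/97]
P' = [938/97 -325/97 1508/97; -325/97 946/97 -944/97; 1508/97 -944/97 2704/97]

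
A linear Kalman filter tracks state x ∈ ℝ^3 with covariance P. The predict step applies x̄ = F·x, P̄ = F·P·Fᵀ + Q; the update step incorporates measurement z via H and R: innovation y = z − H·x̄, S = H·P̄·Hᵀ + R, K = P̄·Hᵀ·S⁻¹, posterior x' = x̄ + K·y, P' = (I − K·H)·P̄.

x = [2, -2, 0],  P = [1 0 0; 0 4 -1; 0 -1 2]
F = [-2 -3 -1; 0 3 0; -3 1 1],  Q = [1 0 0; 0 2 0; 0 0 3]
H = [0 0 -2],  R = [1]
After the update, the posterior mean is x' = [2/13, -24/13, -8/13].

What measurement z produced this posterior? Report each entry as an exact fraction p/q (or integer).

x̄ = F·x = [2, -6, -8]
P̄ = F·P·Fᵀ + Q = [37 -33 -4; -33 38 9; -4 9 16]
S = H·P̄·Hᵀ + R = [65]
K = P̄·Hᵀ·S⁻¹ = [8/65; -18/65; -32/65]
x' − x̄ = [-24/13, 54/13, 96/13] = K·y
y = (KᵀK)⁻¹·Kᵀ·(x' − x̄) = [-15]
z = y + H·x̄ = [-15] + [16] = [1]

z = [1]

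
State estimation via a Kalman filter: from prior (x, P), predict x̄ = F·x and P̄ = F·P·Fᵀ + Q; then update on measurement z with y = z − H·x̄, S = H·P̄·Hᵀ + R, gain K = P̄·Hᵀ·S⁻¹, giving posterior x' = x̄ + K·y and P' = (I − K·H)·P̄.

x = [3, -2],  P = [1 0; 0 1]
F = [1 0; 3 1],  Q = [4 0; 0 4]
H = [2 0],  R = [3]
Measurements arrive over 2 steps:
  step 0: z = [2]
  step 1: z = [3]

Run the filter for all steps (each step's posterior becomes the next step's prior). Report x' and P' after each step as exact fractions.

step 0: x' = [29/23, 137/23], P' = [15/23 9/23; 9/23 286/23]
step 1: x' = [729/497, 4892/497], P' = [321/497 162/497; 162/497 11745/497]

step 0: x̄ = F·x = [3, 7]
step 0: P̄ = F·P·Fᵀ + Q = [5 3; 3 14]
step 0: y = z − H·x̄ = [-4]
step 0: S = H·P̄·Hᵀ + R = [23]
step 0: K = P̄·Hᵀ·S⁻¹ = [10/23; 6/23]
step 0: x' = x̄ + K·y = [29/23, 137/23]
step 0: P' = (I − K·H)·P̄ = [15/23 9/23; 9/23 286/23]
step 1: x̄ = F·x = [29/23, 224/23]
step 1: P̄ = F·P·Fᵀ + Q = [107/23 54/23; 54/23 567/23]
step 1: y = z − H·x̄ = [11/23]
step 1: S = H·P̄·Hᵀ + R = [497/23]
step 1: K = P̄·Hᵀ·S⁻¹ = [214/497; 108/497]
step 1: x' = x̄ + K·y = [729/497, 4892/497]
step 1: P' = (I − K·H)·P̄ = [321/497 162/497; 162/497 11745/497]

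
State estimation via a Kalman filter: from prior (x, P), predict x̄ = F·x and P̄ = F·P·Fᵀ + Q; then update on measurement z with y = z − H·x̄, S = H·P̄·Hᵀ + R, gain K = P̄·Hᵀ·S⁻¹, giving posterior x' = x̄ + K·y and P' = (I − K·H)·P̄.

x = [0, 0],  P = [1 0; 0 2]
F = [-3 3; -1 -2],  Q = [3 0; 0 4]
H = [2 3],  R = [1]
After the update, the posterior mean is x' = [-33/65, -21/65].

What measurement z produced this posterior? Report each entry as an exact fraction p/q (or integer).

z = [-2]

x̄ = F·x = [0, 0]
P̄ = F·P·Fᵀ + Q = [30 -9; -9 13]
S = H·P̄·Hᵀ + R = [130]
K = P̄·Hᵀ·S⁻¹ = [33/130; 21/130]
x' − x̄ = [-33/65, -21/65] = K·y
y = (KᵀK)⁻¹·Kᵀ·(x' − x̄) = [-2]
z = y + H·x̄ = [-2] + [0] = [-2]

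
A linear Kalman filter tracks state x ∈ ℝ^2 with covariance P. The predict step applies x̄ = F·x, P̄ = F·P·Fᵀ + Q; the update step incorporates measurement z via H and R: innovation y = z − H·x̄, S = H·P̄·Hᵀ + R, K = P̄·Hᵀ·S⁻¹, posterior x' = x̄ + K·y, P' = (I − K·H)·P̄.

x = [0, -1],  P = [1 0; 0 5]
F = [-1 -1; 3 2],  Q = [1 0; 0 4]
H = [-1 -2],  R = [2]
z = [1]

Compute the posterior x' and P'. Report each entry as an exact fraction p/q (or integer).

x̄ = F·x = [1, -2]
P̄ = F·P·Fᵀ + Q = [7 -13; -13 33]
y = z − H·x̄ = [-2]
S = H·P̄·Hᵀ + R = [89]
K = P̄·Hᵀ·S⁻¹ = [19/89; -53/89]
x' = x̄ + K·y = [51/89, -72/89]
P' = (I − K·H)·P̄ = [262/89 -150/89; -150/89 128/89]

x' = [51/89, -72/89]
P' = [262/89 -150/89; -150/89 128/89]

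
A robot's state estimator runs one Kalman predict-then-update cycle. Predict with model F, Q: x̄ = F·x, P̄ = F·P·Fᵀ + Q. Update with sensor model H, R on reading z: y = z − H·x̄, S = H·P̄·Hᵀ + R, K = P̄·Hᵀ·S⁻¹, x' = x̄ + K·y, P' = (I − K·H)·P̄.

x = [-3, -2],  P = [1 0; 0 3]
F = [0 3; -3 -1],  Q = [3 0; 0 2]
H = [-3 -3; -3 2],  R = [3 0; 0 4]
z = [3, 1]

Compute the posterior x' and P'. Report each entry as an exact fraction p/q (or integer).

x̄ = F·x = [-6, 11]
P̄ = F·P·Fᵀ + Q = [30 -9; -9 14]
y = z − H·x̄ = [18, -39]
S = H·P̄·Hᵀ + R = [237 159; 159 438]
K = P̄·Hᵀ·S⁻¹ = [-1158/8725 -1731/8725; -1021/5235 1028/5235]
x' = x̄ + K·y = [-1137/1745, -59/349]
P' = (I − K·H)·P̄ = [1848/8725 -138/1745; -138/1745 287/1047]

x' = [-1137/1745, -59/349]
P' = [1848/8725 -138/1745; -138/1745 287/1047]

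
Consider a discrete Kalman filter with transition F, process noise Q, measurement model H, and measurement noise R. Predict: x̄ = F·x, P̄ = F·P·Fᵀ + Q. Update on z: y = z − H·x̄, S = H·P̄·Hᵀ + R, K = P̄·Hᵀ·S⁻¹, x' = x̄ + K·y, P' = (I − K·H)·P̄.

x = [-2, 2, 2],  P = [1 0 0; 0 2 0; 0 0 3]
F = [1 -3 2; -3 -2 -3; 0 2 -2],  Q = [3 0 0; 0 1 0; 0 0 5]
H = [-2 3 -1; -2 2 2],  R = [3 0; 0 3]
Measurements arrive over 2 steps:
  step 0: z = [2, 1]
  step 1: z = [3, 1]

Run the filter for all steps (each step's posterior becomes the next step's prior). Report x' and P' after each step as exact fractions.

step 0: x' = [-377070/112367, -214600/112367, -102262/112367], P' = [780071/112367 586128/112367 146093/112367; 586128/112367 466536/112367 105081/112367; 146093/112367 105081/112367 90776/112367]
step 1: x' = [-2149569793/5963605504, 1876620987/2981802752, -2439453137/5963605504], P' = [28804242885/5963605504 10878950169/2981802752 5020354005/5963605504; 10878950169/2981802752 4457493693/1490901376 1761776745/2981802752; 5020354005/5963605504 1761776745/2981802752 4215689445/5963605504]

step 0: x̄ = F·x = [-4, -4, 0]
step 0: P̄ = F·P·Fᵀ + Q = [34 -9 -24; -9 45 10; -24 10 25]
step 0: y = z − H·x̄ = [6, 1]
step 0: S = H·P̄·Hᵀ + R = [521 534; 534 763]
step 0: K = P̄·Hᵀ·S⁻¹ = [17383/112367 -31900/112367; 40757/112367 -9674/112367; -22573/112367 33176/112367]
step 0: x' = x̄ + K·y = [-377070/112367, -214600/112367, -102262/112367]
step 0: P' = (I − K·H)·P̄ = [780071/112367 586128/112367 146093/112367; 586128/112367 466536/112367 105081/112367; 146093/112367 105081/112367 90776/112367]
step 1: x̄ = F·x = [62206/112367, 1867196/112367, -224676/112367]
step 1: P̄ = F·P·Fᵀ + Q = [1485732/112367 3227811/112367 -1231440/112367; 3227811/112367 20740316/112367 -4171860/112367; -1231440/112367 -4171860/112367 1950435/112367]
step 1: y = z − H·x̄ = [-5364751/112367, -3048261/112367]
step 1: S = H·P̄·Hᵀ + R = [176264976/112367 79981284/112367; 79981284/112367 47697185/112367]
step 1: K = P̄·Hᵀ·S⁻¹ = [881620413/5963605504 -337664757/1490901376; 1075095025/2981802752 -33697673/745450688; -1228578995/5963605504 453148155/1490901376]
step 1: x' = x̄ + K·y = [-2149569793/5963605504, 1876620987/2981802752, -2439453137/5963605504]
step 1: P' = (I − K·H)·P̄ = [28804242885/5963605504 10878950169/2981802752 5020354005/5963605504; 10878950169/2981802752 4457493693/1490901376 1761776745/2981802752; 5020354005/5963605504 1761776745/2981802752 4215689445/5963605504]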